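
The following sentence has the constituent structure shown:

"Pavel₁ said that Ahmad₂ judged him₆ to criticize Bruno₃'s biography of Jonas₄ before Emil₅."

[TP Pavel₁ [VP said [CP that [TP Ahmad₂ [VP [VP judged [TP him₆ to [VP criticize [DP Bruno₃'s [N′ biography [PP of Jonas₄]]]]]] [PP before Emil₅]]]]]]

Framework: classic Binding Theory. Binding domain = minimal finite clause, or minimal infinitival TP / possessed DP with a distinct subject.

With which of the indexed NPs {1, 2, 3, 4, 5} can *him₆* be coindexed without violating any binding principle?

{1, 5}

*him* is a pronoun, so Principle B applies: it must be free in its binding domain.
Binding domain of *him₆*: the embedded TP, whose subject is Ahmad₂.
*Pavel₁* c-commands the pronoun but from outside its binding domain, and is not c-commanded by it → coindexation permitted.
*Ahmad₂* c-commands the pronoun within its binding domain → coindexation would violate Principle B.
*Bruno₃*: the pronoun c-commands this R-expression → coindexation would violate Principle C on *Bruno₃*.
*Jonas₄*: the pronoun c-commands this R-expression → coindexation would violate Principle C on *Jonas₄*.
*Emil₅* and the pronoun do not c-command one another → neither Principle B nor Principle C is at stake; coindexation permitted.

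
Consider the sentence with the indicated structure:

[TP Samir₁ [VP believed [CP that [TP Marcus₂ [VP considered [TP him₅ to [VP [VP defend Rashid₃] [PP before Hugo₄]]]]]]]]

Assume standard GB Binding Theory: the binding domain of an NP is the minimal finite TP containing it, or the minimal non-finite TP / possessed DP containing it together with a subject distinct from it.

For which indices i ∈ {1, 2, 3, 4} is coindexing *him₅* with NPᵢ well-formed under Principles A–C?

*him* is a pronoun, so Principle B applies: it must be free in its binding domain.
Binding domain of *him₅*: the embedded TP, whose subject is Marcus₂.
*Samir₁* c-commands the pronoun but from outside its binding domain, and is not c-commanded by it → coindexation permitted.
*Marcus₂* c-commands the pronoun within its binding domain → coindexation would violate Principle B.
*Rashid₃*: the pronoun c-commands this R-expression → coindexation would violate Principle C on *Rashid₃*.
*Hugo₄*: the pronoun c-commands this R-expression → coindexation would violate Principle C on *Hugo₄*.

{1}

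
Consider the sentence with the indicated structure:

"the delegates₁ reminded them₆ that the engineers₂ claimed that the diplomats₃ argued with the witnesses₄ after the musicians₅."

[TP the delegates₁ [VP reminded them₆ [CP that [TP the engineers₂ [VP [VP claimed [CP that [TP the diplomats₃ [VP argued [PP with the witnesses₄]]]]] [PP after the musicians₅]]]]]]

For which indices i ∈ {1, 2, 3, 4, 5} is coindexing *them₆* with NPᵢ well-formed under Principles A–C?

*them* is a pronoun, so Principle B applies: it must be free in its binding domain.
Binding domain of *them₆*: the matrix TP, whose subject is the delegates₁.
*the delegates₁* c-commands the pronoun within its binding domain → coindexation would violate Principle B.
*the engineers₂*: the pronoun c-commands this R-expression → coindexation would violate Principle C on *the engineers₂*.
*the diplomats₃*: the pronoun c-commands this R-expression → coindexation would violate Principle C on *the diplomats₃*.
*the witnesses₄*: the pronoun c-commands this R-expression → coindexation would violate Principle C on *the witnesses₄*.
*the musicians₅*: the pronoun c-commands this R-expression → coindexation would violate Principle C on *the musicians₅*.

none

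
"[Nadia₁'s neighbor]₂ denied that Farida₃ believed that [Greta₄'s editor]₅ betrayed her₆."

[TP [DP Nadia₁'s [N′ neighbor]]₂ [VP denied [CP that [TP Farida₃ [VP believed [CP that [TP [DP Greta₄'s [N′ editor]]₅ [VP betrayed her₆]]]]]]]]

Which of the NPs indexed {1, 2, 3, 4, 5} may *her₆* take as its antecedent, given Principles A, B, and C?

{1, 2, 3, 4}

*her* is a pronoun, so Principle B applies: it must be free in its binding domain.
Binding domain of *her₆*: the embedded TP, whose subject is [Greta₄'s editor]₅.
*Nadia₁* and the pronoun do not c-command one another → neither Principle B nor Principle C is at stake; coindexation permitted.
*[Nadia₁'s neighbor]₂* c-commands the pronoun but from outside its binding domain, and is not c-commanded by it → coindexation permitted.
*Farida₃* c-commands the pronoun but from outside its binding domain, and is not c-commanded by it → coindexation permitted.
*Greta₄* and the pronoun do not c-command one another → neither Principle B nor Principle C is at stake; coindexation permitted.
*[Greta₄'s editor]₅* c-commands the pronoun within its binding domain → coindexation would violate Principle B.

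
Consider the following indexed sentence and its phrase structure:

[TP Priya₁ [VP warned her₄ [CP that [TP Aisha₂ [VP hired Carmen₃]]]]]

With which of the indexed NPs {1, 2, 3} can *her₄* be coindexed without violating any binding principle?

none

*her* is a pronoun, so Principle B applies: it must be free in its binding domain.
Binding domain of *her₄*: the matrix TP, whose subject is Priya₁.
*Priya₁* c-commands the pronoun within its binding domain → coindexation would violate Principle B.
*Aisha₂*: the pronoun c-commands this R-expression → coindexation would violate Principle C on *Aisha₂*.
*Carmen₃*: the pronoun c-commands this R-expression → coindexation would violate Principle C on *Carmen₃*.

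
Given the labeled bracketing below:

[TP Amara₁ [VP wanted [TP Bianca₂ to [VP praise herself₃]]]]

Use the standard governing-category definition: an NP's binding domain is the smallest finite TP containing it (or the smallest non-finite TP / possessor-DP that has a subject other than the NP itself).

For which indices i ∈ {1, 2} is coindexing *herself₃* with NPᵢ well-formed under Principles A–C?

{2}

*herself* is an anaphor, so Principle A applies: it must be bound in its binding domain.
Binding domain of *herself₃*: the embedded TP, whose subject is Bianca₂.
*Amara₁* c-commands the anaphor but is outside its binding domain → cannot satisfy Principle A.
*Bianca₂* c-commands the anaphor within its binding domain → licit binder.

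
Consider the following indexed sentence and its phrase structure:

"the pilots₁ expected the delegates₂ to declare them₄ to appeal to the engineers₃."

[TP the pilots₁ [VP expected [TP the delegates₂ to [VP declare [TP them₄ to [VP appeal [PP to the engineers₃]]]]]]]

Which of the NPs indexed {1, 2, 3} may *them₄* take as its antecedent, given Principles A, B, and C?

*them* is a pronoun, so Principle B applies: it must be free in its binding domain.
Binding domain of *them₄*: the embedded TP, whose subject is the delegates₂.
*the pilots₁* c-commands the pronoun but from outside its binding domain, and is not c-commanded by it → coindexation permitted.
*the delegates₂* c-commands the pronoun within its binding domain → coindexation would violate Principle B.
*the engineers₃*: the pronoun c-commands this R-expression → coindexation would violate Principle C on *the engineers₃*.

{1}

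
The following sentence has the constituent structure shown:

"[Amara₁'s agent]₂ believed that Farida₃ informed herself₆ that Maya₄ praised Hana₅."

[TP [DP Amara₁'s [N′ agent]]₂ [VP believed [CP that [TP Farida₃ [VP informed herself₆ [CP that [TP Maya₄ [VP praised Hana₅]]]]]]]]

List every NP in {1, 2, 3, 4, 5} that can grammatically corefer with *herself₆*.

{3}

*herself* is an anaphor, so Principle A applies: it must be bound in its binding domain.
Binding domain of *herself₆*: the embedded TP, whose subject is Farida₃.
*Amara₁* does not c-command the anaphor → cannot bind it.
*[Amara₁'s agent]₂* c-commands the anaphor but is outside its binding domain → cannot satisfy Principle A.
*Farida₃* c-commands the anaphor within its binding domain → licit binder.
*Maya₄* does not c-command the anaphor → cannot bind it.
*Hana₅* does not c-command the anaphor → cannot bind it.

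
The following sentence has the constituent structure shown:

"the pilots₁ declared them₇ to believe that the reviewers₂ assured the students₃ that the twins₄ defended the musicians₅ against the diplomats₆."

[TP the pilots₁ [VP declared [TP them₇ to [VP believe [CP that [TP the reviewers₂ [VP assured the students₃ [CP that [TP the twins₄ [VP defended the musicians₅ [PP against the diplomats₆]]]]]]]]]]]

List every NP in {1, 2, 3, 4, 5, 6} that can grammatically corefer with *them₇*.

none

*them* is a pronoun, so Principle B applies: it must be free in its binding domain.
Binding domain of *them₇*: the matrix TP, whose subject is the pilots₁.
*the pilots₁* c-commands the pronoun within its binding domain → coindexation would violate Principle B.
*the reviewers₂*: the pronoun c-commands this R-expression → coindexation would violate Principle C on *the reviewers₂*.
*the students₃*: the pronoun c-commands this R-expression → coindexation would violate Principle C on *the students₃*.
*the twins₄*: the pronoun c-commands this R-expression → coindexation would violate Principle C on *the twins₄*.
*the musicians₅*: the pronoun c-commands this R-expression → coindexation would violate Principle C on *the musicians₅*.
*the diplomats₆*: the pronoun c-commands this R-expression → coindexation would violate Principle C on *the diplomats₆*.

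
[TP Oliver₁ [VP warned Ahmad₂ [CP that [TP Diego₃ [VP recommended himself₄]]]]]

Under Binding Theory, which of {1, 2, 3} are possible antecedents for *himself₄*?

*himself* is an anaphor, so Principle A applies: it must be bound in its binding domain.
Binding domain of *himself₄*: the embedded TP, whose subject is Diego₃.
*Oliver₁* c-commands the anaphor but is outside its binding domain → cannot satisfy Principle A.
*Ahmad₂* c-commands the anaphor but is outside its binding domain → cannot satisfy Principle A.
*Diego₃* c-commands the anaphor within its binding domain → licit binder.

{3}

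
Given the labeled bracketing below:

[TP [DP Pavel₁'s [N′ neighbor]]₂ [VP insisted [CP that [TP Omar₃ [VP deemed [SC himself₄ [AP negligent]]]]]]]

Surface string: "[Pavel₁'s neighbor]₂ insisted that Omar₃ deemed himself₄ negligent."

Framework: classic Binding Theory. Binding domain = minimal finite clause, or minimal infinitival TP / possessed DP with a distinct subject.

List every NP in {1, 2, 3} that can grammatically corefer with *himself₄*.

{3}

*himself* is an anaphor, so Principle A applies: it must be bound in its binding domain.
Binding domain of *himself₄*: the embedded TP, whose subject is Omar₃.
*Pavel₁* does not c-command the anaphor → cannot bind it.
*[Pavel₁'s neighbor]₂* c-commands the anaphor but is outside its binding domain → cannot satisfy Principle A.
*Omar₃* c-commands the anaphor within its binding domain → licit binder.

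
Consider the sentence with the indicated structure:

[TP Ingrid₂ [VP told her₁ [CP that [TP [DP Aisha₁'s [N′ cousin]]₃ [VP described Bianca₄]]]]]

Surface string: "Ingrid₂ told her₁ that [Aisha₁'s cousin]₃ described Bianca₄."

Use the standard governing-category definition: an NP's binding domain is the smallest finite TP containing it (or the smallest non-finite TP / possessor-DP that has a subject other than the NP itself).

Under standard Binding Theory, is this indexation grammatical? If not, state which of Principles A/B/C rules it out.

Principle C

The two coindexed NPs are *her₁* and *Aisha₁*.
*Aisha₁* is an R-expression. Principle C requires it to be free everywhere.
*her₁* c-commands it and carries the same index.
The R-expression is bound → Principle C violation.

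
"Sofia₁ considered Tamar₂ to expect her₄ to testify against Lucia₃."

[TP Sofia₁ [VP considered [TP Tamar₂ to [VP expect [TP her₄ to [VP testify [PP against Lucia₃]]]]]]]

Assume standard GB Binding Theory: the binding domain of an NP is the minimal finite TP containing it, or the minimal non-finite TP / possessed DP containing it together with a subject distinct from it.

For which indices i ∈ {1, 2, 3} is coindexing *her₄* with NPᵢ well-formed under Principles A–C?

*her* is a pronoun, so Principle B applies: it must be free in its binding domain.
Binding domain of *her₄*: the embedded TP, whose subject is Tamar₂.
*Sofia₁* c-commands the pronoun but from outside its binding domain, and is not c-commanded by it → coindexation permitted.
*Tamar₂* c-commands the pronoun within its binding domain → coindexation would violate Principle B.
*Lucia₃*: the pronoun c-commands this R-expression → coindexation would violate Principle C on *Lucia₃*.

{1}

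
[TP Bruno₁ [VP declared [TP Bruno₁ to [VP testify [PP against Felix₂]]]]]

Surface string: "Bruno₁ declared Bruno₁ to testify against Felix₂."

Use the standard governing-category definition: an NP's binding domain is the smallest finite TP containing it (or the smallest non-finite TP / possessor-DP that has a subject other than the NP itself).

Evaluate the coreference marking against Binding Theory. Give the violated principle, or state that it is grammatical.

Principle C

The two coindexed NPs are *Bruno₁* (the lower occurrence) and *Bruno₁* (the higher occurrence).
*Bruno₁* (the lower occurrence) is an R-expression. Principle C requires it to be free everywhere.
*Bruno₁* (the higher occurrence) c-commands it and carries the same index.
The R-expression is bound → Principle C violation.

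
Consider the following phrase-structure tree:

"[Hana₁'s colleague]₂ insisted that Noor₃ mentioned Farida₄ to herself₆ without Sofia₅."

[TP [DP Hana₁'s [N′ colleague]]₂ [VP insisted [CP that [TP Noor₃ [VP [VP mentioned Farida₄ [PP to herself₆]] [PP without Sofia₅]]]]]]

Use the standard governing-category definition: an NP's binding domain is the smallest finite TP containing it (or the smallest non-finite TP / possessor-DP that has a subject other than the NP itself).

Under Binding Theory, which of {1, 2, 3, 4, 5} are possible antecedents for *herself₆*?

*herself* is an anaphor, so Principle A applies: it must be bound in its binding domain.
Binding domain of *herself₆*: the embedded TP, whose subject is Noor₃.
*Hana₁* does not c-command the anaphor → cannot bind it.
*[Hana₁'s colleague]₂* c-commands the anaphor but is outside its binding domain → cannot satisfy Principle A.
*Noor₃* c-commands the anaphor within its binding domain → licit binder.
*Farida₄* c-commands the anaphor within its binding domain → licit binder.
*Sofia₅* does not c-command the anaphor → cannot bind it.

{3, 4}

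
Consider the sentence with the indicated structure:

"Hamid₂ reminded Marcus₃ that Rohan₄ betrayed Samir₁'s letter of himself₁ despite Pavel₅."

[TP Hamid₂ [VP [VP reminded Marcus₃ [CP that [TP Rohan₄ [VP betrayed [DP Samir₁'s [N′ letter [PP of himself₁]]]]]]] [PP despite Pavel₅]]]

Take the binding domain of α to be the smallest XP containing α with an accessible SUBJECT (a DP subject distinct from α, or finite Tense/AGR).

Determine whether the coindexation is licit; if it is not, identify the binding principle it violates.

The two coindexed NPs are *Samir₁* and *himself₁*.
*himself₁* is an anaphor; its binding domain is the possessed DP, whose subject is Samir₁. *Samir₁* c-commands it within that domain and shares its index, so Principle A is satisfied.
*Samir₁* is an R-expression; *himself₁* does not c-command it, and no other NP shares its index, so Principle C is satisfied.
All principles are respected.

grammatical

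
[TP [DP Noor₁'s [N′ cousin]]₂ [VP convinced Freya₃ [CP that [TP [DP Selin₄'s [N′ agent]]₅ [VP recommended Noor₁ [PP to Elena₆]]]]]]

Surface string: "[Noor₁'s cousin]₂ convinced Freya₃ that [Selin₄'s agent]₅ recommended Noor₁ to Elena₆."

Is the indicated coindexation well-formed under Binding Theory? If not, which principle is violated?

grammatical

The two coindexed NPs are *Noor₁* and *Noor₁*.
*Noor₁* is an R-expression; no coindexed NP c-commands it, so Principle C holds.
*Noor₁* is an R-expression; *Noor₁* does not c-command it, and no other NP shares its index, so Principle C is satisfied.
All principles are respected.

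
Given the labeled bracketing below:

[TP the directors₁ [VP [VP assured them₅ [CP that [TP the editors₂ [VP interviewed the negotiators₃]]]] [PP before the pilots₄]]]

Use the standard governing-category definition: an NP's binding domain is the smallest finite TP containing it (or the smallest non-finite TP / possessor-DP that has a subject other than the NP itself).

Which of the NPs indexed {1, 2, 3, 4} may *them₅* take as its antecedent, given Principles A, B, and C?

*them* is a pronoun, so Principle B applies: it must be free in its binding domain.
Binding domain of *them₅*: the matrix TP, whose subject is the directors₁.
*the directors₁* c-commands the pronoun within its binding domain → coindexation would violate Principle B.
*the editors₂*: the pronoun c-commands this R-expression → coindexation would violate Principle C on *the editors₂*.
*the negotiators₃*: the pronoun c-commands this R-expression → coindexation would violate Principle C on *the negotiators₃*.
*the pilots₄* and the pronoun do not c-command one another → neither Principle B nor Principle C is at stake; coindexation permitted.

{4}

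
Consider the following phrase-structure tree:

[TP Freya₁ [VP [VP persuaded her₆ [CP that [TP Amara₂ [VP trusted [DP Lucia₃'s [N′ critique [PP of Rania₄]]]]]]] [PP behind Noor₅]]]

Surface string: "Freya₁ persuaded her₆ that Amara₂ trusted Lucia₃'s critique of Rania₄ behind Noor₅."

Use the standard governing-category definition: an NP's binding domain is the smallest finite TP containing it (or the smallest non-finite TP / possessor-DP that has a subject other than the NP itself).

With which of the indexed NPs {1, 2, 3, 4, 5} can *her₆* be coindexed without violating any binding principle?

{5}

*her* is a pronoun, so Principle B applies: it must be free in its binding domain.
Binding domain of *her₆*: the matrix TP, whose subject is Freya₁.
*Freya₁* c-commands the pronoun within its binding domain → coindexation would violate Principle B.
*Amara₂*: the pronoun c-commands this R-expression → coindexation would violate Principle C on *Amara₂*.
*Lucia₃*: the pronoun c-commands this R-expression → coindexation would violate Principle C on *Lucia₃*.
*Rania₄*: the pronoun c-commands this R-expression → coindexation would violate Principle C on *Rania₄*.
*Noor₅* and the pronoun do not c-command one another → neither Principle B nor Principle C is at stake; coindexation permitted.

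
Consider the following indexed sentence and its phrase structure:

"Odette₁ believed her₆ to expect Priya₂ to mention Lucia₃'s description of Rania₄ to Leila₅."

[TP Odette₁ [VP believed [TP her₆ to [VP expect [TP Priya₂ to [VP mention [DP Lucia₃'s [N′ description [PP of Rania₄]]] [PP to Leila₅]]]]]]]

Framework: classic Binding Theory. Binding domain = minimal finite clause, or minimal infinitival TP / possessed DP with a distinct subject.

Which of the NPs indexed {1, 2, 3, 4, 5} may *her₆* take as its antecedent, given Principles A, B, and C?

*her* is a pronoun, so Principle B applies: it must be free in its binding domain.
Binding domain of *her₆*: the matrix TP, whose subject is Odette₁.
*Odette₁* c-commands the pronoun within its binding domain → coindexation would violate Principle B.
*Priya₂*: the pronoun c-commands this R-expression → coindexation would violate Principle C on *Priya₂*.
*Lucia₃*: the pronoun c-commands this R-expression → coindexation would violate Principle C on *Lucia₃*.
*Rania₄*: the pronoun c-commands this R-expression → coindexation would violate Principle C on *Rania₄*.
*Leila₅*: the pronoun c-commands this R-expression → coindexation would violate Principle C on *Leila₅*.

none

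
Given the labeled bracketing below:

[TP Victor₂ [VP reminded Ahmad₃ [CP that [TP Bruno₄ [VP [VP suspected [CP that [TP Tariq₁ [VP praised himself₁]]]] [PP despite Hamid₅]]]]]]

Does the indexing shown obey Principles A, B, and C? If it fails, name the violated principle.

The two coindexed NPs are *Tariq₁* and *himself₁*.
*himself₁* is an anaphor; its binding domain is the embedded TP, whose subject is Tariq₁. *Tariq₁* c-commands it within that domain and shares its index, so Principle A is satisfied.
*Tariq₁* is an R-expression; *himself₁* does not c-command it, and no other NP shares its index, so Principle C is satisfied.
All principles are respected.

grammatical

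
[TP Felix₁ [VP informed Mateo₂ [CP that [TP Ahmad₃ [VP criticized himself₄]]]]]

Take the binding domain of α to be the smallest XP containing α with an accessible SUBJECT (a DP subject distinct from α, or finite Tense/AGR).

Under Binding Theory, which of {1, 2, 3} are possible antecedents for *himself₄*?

{3}

*himself* is an anaphor, so Principle A applies: it must be bound in its binding domain.
Binding domain of *himself₄*: the embedded TP, whose subject is Ahmad₃.
*Felix₁* c-commands the anaphor but is outside its binding domain → cannot satisfy Principle A.
*Mateo₂* c-commands the anaphor but is outside its binding domain → cannot satisfy Principle A.
*Ahmad₃* c-commands the anaphor within its binding domain → licit binder.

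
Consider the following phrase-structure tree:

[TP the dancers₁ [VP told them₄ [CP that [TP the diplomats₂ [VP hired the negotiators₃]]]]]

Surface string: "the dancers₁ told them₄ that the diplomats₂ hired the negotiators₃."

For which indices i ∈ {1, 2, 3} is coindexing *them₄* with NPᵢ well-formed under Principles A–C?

*them* is a pronoun, so Principle B applies: it must be free in its binding domain.
Binding domain of *them₄*: the matrix TP, whose subject is the dancers₁.
*the dancers₁* c-commands the pronoun within its binding domain → coindexation would violate Principle B.
*the diplomats₂*: the pronoun c-commands this R-expression → coindexation would violate Principle C on *the diplomats₂*.
*the negotiators₃*: the pronoun c-commands this R-expression → coindexation would violate Principle C on *the negotiators₃*.

none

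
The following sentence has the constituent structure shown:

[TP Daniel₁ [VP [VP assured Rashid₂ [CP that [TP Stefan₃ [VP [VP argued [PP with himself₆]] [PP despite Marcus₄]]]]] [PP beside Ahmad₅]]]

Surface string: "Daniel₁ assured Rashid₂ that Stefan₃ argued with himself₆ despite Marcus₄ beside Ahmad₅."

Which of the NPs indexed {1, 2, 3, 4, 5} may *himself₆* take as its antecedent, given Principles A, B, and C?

*himself* is an anaphor, so Principle A applies: it must be bound in its binding domain.
Binding domain of *himself₆*: the embedded TP, whose subject is Stefan₃.
*Daniel₁* c-commands the anaphor but is outside its binding domain → cannot satisfy Principle A.
*Rashid₂* c-commands the anaphor but is outside its binding domain → cannot satisfy Principle A.
*Stefan₃* c-commands the anaphor within its binding domain → licit binder.
*Marcus₄* does not c-command the anaphor → cannot bind it.
*Ahmad₅* does not c-command the anaphor → cannot bind it.

{3}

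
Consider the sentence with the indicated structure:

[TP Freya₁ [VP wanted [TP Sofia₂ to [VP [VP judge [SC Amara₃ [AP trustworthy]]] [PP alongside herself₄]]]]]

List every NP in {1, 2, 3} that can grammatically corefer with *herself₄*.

*herself* is an anaphor, so Principle A applies: it must be bound in its binding domain.
Binding domain of *herself₄*: the embedded TP, whose subject is Sofia₂.
*Freya₁* c-commands the anaphor but is outside its binding domain → cannot satisfy Principle A.
*Sofia₂* c-commands the anaphor within its binding domain → licit binder.
*Amara₃* does not c-command the anaphor → cannot bind it.

{2}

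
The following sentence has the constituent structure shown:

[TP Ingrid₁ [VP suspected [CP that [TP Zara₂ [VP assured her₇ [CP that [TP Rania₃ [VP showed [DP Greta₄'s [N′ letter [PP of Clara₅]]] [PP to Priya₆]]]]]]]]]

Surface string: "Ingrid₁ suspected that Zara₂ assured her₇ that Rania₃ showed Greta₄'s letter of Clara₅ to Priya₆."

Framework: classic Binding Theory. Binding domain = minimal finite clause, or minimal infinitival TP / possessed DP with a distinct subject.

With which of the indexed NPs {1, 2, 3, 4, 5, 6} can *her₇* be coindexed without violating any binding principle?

{1}

*her* is a pronoun, so Principle B applies: it must be free in its binding domain.
Binding domain of *her₇*: the embedded TP, whose subject is Zara₂.
*Ingrid₁* c-commands the pronoun but from outside its binding domain, and is not c-commanded by it → coindexation permitted.
*Zara₂* c-commands the pronoun within its binding domain → coindexation would violate Principle B.
*Rania₃*: the pronoun c-commands this R-expression → coindexation would violate Principle C on *Rania₃*.
*Greta₄*: the pronoun c-commands this R-expression → coindexation would violate Principle C on *Greta₄*.
*Clara₅*: the pronoun c-commands this R-expression → coindexation would violate Principle C on *Clara₅*.
*Priya₆*: the pronoun c-commands this R-expression → coindexation would violate Principle C on *Priya₆*.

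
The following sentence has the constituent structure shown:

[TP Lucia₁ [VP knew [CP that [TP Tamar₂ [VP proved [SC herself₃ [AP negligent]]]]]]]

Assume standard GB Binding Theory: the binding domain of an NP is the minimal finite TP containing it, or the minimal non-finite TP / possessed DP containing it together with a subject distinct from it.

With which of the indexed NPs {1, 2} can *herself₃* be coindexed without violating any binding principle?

*herself* is an anaphor, so Principle A applies: it must be bound in its binding domain.
Binding domain of *herself₃*: the embedded TP, whose subject is Tamar₂.
*Lucia₁* c-commands the anaphor but is outside its binding domain → cannot satisfy Principle A.
*Tamar₂* c-commands the anaphor within its binding domain → licit binder.

{2}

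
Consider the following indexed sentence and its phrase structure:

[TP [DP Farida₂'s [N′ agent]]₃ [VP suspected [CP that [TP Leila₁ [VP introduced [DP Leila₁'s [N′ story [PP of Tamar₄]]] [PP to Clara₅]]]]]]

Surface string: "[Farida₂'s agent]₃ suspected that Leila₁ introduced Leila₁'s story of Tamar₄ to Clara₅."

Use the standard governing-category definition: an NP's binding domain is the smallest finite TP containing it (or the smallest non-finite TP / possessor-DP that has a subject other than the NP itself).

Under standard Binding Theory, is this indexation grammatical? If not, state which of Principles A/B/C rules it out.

The two coindexed NPs are *Leila₁* (the higher occurrence) and *Leila₁* (the lower occurrence).
*Leila₁* (the lower occurrence) is an R-expression. Principle C requires it to be free everywhere.
*Leila₁* (the higher occurrence) c-commands it and carries the same index.
The R-expression is bound → Principle C violation.

Principle C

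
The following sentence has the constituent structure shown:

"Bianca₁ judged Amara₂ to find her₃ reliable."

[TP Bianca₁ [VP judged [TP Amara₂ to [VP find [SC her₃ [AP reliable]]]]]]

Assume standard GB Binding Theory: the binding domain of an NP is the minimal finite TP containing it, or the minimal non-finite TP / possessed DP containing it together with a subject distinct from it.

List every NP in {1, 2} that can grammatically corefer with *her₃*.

{1}

*her* is a pronoun, so Principle B applies: it must be free in its binding domain.
Binding domain of *her₃*: the embedded TP, whose subject is Amara₂.
*Bianca₁* c-commands the pronoun but from outside its binding domain, and is not c-commanded by it → coindexation permitted.
*Amara₂* c-commands the pronoun within its binding domain → coindexation would violate Principle B.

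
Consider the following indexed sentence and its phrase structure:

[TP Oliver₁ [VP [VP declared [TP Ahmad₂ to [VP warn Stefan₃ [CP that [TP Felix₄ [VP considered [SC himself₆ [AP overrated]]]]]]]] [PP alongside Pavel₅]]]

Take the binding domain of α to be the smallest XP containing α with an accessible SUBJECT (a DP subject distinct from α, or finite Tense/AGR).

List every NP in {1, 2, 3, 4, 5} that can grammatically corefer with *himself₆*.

{4}

*himself* is an anaphor, so Principle A applies: it must be bound in its binding domain.
Binding domain of *himself₆*: the embedded TP, whose subject is Felix₄.
*Oliver₁* c-commands the anaphor but is outside its binding domain → cannot satisfy Principle A.
*Ahmad₂* c-commands the anaphor but is outside its binding domain → cannot satisfy Principle A.
*Stefan₃* c-commands the anaphor but is outside its binding domain → cannot satisfy Principle A.
*Felix₄* c-commands the anaphor within its binding domain → licit binder.
*Pavel₅* does not c-command the anaphor → cannot bind it.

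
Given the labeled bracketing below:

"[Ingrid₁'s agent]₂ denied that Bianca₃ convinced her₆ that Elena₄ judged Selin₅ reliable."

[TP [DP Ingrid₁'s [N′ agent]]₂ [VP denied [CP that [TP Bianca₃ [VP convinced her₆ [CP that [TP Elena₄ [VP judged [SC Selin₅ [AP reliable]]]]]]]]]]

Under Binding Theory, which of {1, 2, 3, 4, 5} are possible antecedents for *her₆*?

*her* is a pronoun, so Principle B applies: it must be free in its binding domain.
Binding domain of *her₆*: the embedded TP, whose subject is Bianca₃.
*Ingrid₁* and the pronoun do not c-command one another → neither Principle B nor Principle C is at stake; coindexation permitted.
*[Ingrid₁'s agent]₂* c-commands the pronoun but from outside its binding domain, and is not c-commanded by it → coindexation permitted.
*Bianca₃* c-commands the pronoun within its binding domain → coindexation would violate Principle B.
*Elena₄*: the pronoun c-commands this R-expression → coindexation would violate Principle C on *Elena₄*.
*Selin₅*: the pronoun c-commands this R-expression → coindexation would violate Principle C on *Selin₅*.

{1, 2}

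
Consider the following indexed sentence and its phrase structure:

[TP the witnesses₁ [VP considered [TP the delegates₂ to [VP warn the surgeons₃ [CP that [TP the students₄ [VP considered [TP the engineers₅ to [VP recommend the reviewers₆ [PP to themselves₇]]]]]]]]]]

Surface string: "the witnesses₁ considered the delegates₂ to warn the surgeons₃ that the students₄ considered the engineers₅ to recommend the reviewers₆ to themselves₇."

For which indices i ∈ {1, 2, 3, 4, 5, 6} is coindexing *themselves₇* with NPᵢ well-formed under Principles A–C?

{5, 6}

*themselves* is an anaphor, so Principle A applies: it must be bound in its binding domain.
Binding domain of *themselves₇*: the embedded TP, whose subject is the engineers₅.
*the witnesses₁* c-commands the anaphor but is outside its binding domain → cannot satisfy Principle A.
*the delegates₂* c-commands the anaphor but is outside its binding domain → cannot satisfy Principle A.
*the surgeons₃* c-commands the anaphor but is outside its binding domain → cannot satisfy Principle A.
*the students₄* c-commands the anaphor but is outside its binding domain → cannot satisfy Principle A.
*the engineers₅* c-commands the anaphor within its binding domain → licit binder.
*the reviewers₆* c-commands the anaphor within its binding domain → licit binder.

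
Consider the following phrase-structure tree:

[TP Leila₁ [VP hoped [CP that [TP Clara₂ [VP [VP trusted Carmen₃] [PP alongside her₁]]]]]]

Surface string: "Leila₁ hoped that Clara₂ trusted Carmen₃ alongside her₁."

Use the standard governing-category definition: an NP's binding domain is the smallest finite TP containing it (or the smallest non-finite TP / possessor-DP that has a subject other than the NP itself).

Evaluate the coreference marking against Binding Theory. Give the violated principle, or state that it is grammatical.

grammatical

The two coindexed NPs are *Leila₁* and *her₁*.
*her₁* is a pronoun; its binding domain is the embedded TP, whose subject is Clara₂. Within that domain it is c-commanded only by *Clara₂*, which carries a different index — the pronoun is free locally, so Principle B holds.
*Leila₁* is an R-expression; *her₁* does not c-command it, and no other NP shares its index, so Principle C is satisfied.
All principles are respected.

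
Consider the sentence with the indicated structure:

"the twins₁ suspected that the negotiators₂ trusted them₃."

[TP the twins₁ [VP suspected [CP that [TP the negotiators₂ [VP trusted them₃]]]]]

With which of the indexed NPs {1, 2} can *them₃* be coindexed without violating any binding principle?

{1}

*them* is a pronoun, so Principle B applies: it must be free in its binding domain.
Binding domain of *them₃*: the embedded TP, whose subject is the negotiators₂.
*the twins₁* c-commands the pronoun but from outside its binding domain, and is not c-commanded by it → coindexation permitted.
*the negotiators₂* c-commands the pronoun within its binding domain → coindexation would violate Principle B.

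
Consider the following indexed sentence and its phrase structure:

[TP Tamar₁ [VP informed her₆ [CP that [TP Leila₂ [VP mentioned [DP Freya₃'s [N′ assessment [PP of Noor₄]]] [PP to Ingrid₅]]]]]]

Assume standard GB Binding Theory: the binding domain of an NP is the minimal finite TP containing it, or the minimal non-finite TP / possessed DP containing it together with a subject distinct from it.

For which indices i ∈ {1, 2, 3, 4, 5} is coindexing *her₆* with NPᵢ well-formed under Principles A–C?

none

*her* is a pronoun, so Principle B applies: it must be free in its binding domain.
Binding domain of *her₆*: the matrix TP, whose subject is Tamar₁.
*Tamar₁* c-commands the pronoun within its binding domain → coindexation would violate Principle B.
*Leila₂*: the pronoun c-commands this R-expression → coindexation would violate Principle C on *Leila₂*.
*Freya₃*: the pronoun c-commands this R-expression → coindexation would violate Principle C on *Freya₃*.
*Noor₄*: the pronoun c-commands this R-expression → coindexation would violate Principle C on *Noor₄*.
*Ingrid₅*: the pronoun c-commands this R-expression → coindexation would violate Principle C on *Ingrid₅*.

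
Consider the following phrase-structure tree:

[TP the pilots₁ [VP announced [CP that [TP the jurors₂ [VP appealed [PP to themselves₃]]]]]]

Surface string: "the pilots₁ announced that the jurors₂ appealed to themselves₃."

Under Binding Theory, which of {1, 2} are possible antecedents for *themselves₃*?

*themselves* is an anaphor, so Principle A applies: it must be bound in its binding domain.
Binding domain of *themselves₃*: the embedded TP, whose subject is the jurors₂.
*the pilots₁* c-commands the anaphor but is outside its binding domain → cannot satisfy Principle A.
*the jurors₂* c-commands the anaphor within its binding domain → licit binder.

{2}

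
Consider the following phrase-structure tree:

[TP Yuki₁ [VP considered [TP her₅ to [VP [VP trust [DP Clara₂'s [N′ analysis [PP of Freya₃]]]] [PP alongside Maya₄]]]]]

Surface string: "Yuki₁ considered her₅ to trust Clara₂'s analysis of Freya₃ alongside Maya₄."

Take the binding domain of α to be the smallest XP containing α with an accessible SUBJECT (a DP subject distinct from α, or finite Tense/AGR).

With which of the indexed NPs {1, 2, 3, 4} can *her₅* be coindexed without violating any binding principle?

*her* is a pronoun, so Principle B applies: it must be free in its binding domain.
Binding domain of *her₅*: the matrix TP, whose subject is Yuki₁.
*Yuki₁* c-commands the pronoun within its binding domain → coindexation would violate Principle B.
*Clara₂*: the pronoun c-commands this R-expression → coindexation would violate Principle C on *Clara₂*.
*Freya₃*: the pronoun c-commands this R-expression → coindexation would violate Principle C on *Freya₃*.
*Maya₄*: the pronoun c-commands this R-expression → coindexation would violate Principle C on *Maya₄*.

none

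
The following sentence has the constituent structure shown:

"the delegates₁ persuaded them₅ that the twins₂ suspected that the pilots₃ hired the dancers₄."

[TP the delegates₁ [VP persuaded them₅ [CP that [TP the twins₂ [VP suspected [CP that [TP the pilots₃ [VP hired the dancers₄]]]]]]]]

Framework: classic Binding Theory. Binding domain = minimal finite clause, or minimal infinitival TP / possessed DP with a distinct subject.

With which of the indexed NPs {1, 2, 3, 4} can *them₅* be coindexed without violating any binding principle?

*them* is a pronoun, so Principle B applies: it must be free in its binding domain.
Binding domain of *them₅*: the matrix TP, whose subject is the delegates₁.
*the delegates₁* c-commands the pronoun within its binding domain → coindexation would violate Principle B.
*the twins₂*: the pronoun c-commands this R-expression → coindexation would violate Principle C on *the twins₂*.
*the pilots₃*: the pronoun c-commands this R-expression → coindexation would violate Principle C on *the pilots₃*.
*the dancers₄*: the pronoun c-commands this R-expression → coindexation would violate Principle C on *the dancers₄*.

none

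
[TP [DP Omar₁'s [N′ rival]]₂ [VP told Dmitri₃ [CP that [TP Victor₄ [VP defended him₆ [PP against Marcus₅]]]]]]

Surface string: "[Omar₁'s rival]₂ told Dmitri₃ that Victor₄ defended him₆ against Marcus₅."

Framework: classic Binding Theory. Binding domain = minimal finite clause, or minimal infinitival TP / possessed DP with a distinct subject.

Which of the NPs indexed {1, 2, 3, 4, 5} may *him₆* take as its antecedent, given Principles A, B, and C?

*him* is a pronoun, so Principle B applies: it must be free in its binding domain.
Binding domain of *him₆*: the embedded TP, whose subject is Victor₄.
*Omar₁* and the pronoun do not c-command one another → neither Principle B nor Principle C is at stake; coindexation permitted.
*[Omar₁'s rival]₂* c-commands the pronoun but from outside its binding domain, and is not c-commanded by it → coindexation permitted.
*Dmitri₃* c-commands the pronoun but from outside its binding domain, and is not c-commanded by it → coindexation permitted.
*Victor₄* c-commands the pronoun within its binding domain → coindexation would violate Principle B.
*Marcus₅*: the pronoun c-commands this R-expression → coindexation would violate Principle C on *Marcus₅*.

{1, 2, 3}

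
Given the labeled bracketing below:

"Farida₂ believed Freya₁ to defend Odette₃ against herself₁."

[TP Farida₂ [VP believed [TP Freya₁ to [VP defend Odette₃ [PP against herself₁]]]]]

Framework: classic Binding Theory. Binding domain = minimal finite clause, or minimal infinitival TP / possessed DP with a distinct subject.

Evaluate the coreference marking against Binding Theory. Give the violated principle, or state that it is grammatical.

The two coindexed NPs are *Freya₁* and *herself₁*.
*herself₁* is an anaphor; its binding domain is the embedded TP, whose subject is Freya₁. *Freya₁* c-commands it within that domain and shares its index, so Principle A is satisfied.
*Freya₁* is an R-expression; *herself₁* does not c-command it, and no other NP shares its index, so Principle C is satisfied.
All principles are respected.

grammatical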